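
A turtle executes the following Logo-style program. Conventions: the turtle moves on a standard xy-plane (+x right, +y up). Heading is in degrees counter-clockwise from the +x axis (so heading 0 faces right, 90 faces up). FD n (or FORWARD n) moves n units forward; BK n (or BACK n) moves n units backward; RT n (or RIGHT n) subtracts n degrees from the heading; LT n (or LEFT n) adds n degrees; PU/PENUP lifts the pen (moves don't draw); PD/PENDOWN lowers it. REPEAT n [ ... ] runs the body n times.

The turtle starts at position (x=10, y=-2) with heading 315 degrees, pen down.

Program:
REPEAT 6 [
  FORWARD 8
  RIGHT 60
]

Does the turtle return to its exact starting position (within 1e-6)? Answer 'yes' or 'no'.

Executing turtle program step by step:
Start: pos=(10,-2), heading=315, pen down
REPEAT 6 [
  -- iteration 1/6 --
  FD 8: (10,-2) -> (15.657,-7.657) [heading=315, draw]
  RT 60: heading 315 -> 255
  -- iteration 2/6 --
  FD 8: (15.657,-7.657) -> (13.586,-15.384) [heading=255, draw]
  RT 60: heading 255 -> 195
  -- iteration 3/6 --
  FD 8: (13.586,-15.384) -> (5.859,-17.455) [heading=195, draw]
  RT 60: heading 195 -> 135
  -- iteration 4/6 --
  FD 8: (5.859,-17.455) -> (0.202,-11.798) [heading=135, draw]
  RT 60: heading 135 -> 75
  -- iteration 5/6 --
  FD 8: (0.202,-11.798) -> (2.273,-4.071) [heading=75, draw]
  RT 60: heading 75 -> 15
  -- iteration 6/6 --
  FD 8: (2.273,-4.071) -> (10,-2) [heading=15, draw]
  RT 60: heading 15 -> 315
]
Final: pos=(10,-2), heading=315, 6 segment(s) drawn

Start position: (10, -2)
Final position: (10, -2)
Distance = 0; < 1e-6 -> CLOSED

Answer: yes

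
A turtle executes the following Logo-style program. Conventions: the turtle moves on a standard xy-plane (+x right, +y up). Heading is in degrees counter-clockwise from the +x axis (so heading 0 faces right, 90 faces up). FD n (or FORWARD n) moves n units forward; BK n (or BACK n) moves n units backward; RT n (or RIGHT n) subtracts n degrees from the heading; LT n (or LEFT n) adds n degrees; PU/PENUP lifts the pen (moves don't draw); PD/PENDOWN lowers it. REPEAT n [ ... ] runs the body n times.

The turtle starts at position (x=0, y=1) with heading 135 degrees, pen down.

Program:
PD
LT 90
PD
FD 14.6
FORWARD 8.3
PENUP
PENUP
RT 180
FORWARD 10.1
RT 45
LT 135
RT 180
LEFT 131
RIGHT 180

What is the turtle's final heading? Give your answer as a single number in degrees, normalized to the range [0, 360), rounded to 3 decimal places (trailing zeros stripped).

Executing turtle program step by step:
Start: pos=(0,1), heading=135, pen down
PD: pen down
LT 90: heading 135 -> 225
PD: pen down
FD 14.6: (0,1) -> (-10.324,-9.324) [heading=225, draw]
FD 8.3: (-10.324,-9.324) -> (-16.193,-15.193) [heading=225, draw]
PU: pen up
PU: pen up
RT 180: heading 225 -> 45
FD 10.1: (-16.193,-15.193) -> (-9.051,-8.051) [heading=45, move]
RT 45: heading 45 -> 0
LT 135: heading 0 -> 135
RT 180: heading 135 -> 315
LT 131: heading 315 -> 86
RT 180: heading 86 -> 266
Final: pos=(-9.051,-8.051), heading=266, 2 segment(s) drawn

Answer: 266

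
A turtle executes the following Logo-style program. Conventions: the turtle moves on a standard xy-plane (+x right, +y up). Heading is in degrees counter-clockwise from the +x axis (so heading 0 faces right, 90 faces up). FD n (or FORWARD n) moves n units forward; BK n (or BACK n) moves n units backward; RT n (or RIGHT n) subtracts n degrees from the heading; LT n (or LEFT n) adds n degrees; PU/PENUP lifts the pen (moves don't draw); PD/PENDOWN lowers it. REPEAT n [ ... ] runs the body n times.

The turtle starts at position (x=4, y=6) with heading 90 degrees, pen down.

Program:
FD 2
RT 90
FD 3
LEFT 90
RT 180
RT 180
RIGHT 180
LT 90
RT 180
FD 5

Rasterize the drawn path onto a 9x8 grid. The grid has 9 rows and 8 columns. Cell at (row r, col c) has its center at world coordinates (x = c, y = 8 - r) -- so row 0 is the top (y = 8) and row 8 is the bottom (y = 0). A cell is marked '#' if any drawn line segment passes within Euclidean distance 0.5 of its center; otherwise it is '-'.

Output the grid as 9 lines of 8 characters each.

Answer: --######
----#---
----#---
--------
--------
--------
--------
--------
--------

Derivation:
Segment 0: (4,6) -> (4,8)
Segment 1: (4,8) -> (7,8)
Segment 2: (7,8) -> (2,8)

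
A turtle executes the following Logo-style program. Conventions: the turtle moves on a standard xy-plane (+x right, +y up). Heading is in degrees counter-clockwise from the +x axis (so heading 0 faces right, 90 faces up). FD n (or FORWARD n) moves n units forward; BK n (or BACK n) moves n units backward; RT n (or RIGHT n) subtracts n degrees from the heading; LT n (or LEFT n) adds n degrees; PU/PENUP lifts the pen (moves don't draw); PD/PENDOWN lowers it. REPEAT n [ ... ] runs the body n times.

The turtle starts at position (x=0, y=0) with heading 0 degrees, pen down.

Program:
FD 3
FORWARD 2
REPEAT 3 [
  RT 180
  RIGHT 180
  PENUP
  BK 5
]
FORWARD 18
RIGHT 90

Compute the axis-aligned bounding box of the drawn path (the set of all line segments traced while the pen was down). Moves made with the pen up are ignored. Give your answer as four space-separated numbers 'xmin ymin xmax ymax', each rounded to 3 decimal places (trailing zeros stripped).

Answer: 0 0 5 0

Derivation:
Executing turtle program step by step:
Start: pos=(0,0), heading=0, pen down
FD 3: (0,0) -> (3,0) [heading=0, draw]
FD 2: (3,0) -> (5,0) [heading=0, draw]
REPEAT 3 [
  -- iteration 1/3 --
  RT 180: heading 0 -> 180
  RT 180: heading 180 -> 0
  PU: pen up
  BK 5: (5,0) -> (0,0) [heading=0, move]
  -- iteration 2/3 --
  RT 180: heading 0 -> 180
  RT 180: heading 180 -> 0
  PU: pen up
  BK 5: (0,0) -> (-5,0) [heading=0, move]
  -- iteration 3/3 --
  RT 180: heading 0 -> 180
  RT 180: heading 180 -> 0
  PU: pen up
  BK 5: (-5,0) -> (-10,0) [heading=0, move]
]
FD 18: (-10,0) -> (8,0) [heading=0, move]
RT 90: heading 0 -> 270
Final: pos=(8,0), heading=270, 2 segment(s) drawn

Segment endpoints: x in {0, 3, 5}, y in {0}
xmin=0, ymin=0, xmax=5, ymax=0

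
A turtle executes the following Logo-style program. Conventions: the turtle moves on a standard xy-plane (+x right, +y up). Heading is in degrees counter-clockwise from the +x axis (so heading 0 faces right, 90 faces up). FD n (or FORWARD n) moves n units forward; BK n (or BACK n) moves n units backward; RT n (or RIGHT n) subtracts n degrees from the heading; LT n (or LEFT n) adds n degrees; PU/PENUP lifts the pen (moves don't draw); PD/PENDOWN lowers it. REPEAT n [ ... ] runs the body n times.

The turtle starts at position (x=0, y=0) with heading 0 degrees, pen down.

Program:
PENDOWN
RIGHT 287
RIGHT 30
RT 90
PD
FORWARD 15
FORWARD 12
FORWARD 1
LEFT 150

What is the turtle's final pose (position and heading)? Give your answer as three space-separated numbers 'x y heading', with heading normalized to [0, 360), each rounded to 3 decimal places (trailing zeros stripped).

Executing turtle program step by step:
Start: pos=(0,0), heading=0, pen down
PD: pen down
RT 287: heading 0 -> 73
RT 30: heading 73 -> 43
RT 90: heading 43 -> 313
PD: pen down
FD 15: (0,0) -> (10.23,-10.97) [heading=313, draw]
FD 12: (10.23,-10.97) -> (18.414,-19.747) [heading=313, draw]
FD 1: (18.414,-19.747) -> (19.096,-20.478) [heading=313, draw]
LT 150: heading 313 -> 103
Final: pos=(19.096,-20.478), heading=103, 3 segment(s) drawn

Answer: 19.096 -20.478 103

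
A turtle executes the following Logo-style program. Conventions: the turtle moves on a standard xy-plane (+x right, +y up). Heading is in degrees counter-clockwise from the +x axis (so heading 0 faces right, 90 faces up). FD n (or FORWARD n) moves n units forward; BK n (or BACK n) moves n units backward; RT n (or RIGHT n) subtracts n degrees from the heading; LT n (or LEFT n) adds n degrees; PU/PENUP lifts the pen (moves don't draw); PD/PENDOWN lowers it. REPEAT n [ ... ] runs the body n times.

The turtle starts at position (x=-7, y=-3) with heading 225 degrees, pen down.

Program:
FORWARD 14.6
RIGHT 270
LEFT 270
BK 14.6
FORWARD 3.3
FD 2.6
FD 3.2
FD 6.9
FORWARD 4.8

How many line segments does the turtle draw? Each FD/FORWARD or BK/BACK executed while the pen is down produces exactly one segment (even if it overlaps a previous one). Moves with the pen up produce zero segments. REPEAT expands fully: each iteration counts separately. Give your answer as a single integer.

Executing turtle program step by step:
Start: pos=(-7,-3), heading=225, pen down
FD 14.6: (-7,-3) -> (-17.324,-13.324) [heading=225, draw]
RT 270: heading 225 -> 315
LT 270: heading 315 -> 225
BK 14.6: (-17.324,-13.324) -> (-7,-3) [heading=225, draw]
FD 3.3: (-7,-3) -> (-9.333,-5.333) [heading=225, draw]
FD 2.6: (-9.333,-5.333) -> (-11.172,-7.172) [heading=225, draw]
FD 3.2: (-11.172,-7.172) -> (-13.435,-9.435) [heading=225, draw]
FD 6.9: (-13.435,-9.435) -> (-18.314,-14.314) [heading=225, draw]
FD 4.8: (-18.314,-14.314) -> (-21.708,-17.708) [heading=225, draw]
Final: pos=(-21.708,-17.708), heading=225, 7 segment(s) drawn
Segments drawn: 7

Answer: 7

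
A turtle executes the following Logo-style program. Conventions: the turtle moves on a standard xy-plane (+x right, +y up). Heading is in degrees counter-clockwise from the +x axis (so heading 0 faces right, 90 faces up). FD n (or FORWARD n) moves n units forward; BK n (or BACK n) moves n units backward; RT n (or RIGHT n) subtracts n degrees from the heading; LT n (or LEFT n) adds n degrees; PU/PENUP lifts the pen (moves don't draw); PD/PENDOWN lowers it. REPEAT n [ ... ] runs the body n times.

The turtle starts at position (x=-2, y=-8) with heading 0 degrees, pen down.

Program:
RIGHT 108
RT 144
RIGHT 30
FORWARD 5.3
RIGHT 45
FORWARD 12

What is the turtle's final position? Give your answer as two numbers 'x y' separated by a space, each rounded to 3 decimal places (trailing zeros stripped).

Executing turtle program step by step:
Start: pos=(-2,-8), heading=0, pen down
RT 108: heading 0 -> 252
RT 144: heading 252 -> 108
RT 30: heading 108 -> 78
FD 5.3: (-2,-8) -> (-0.898,-2.816) [heading=78, draw]
RT 45: heading 78 -> 33
FD 12: (-0.898,-2.816) -> (9.166,3.72) [heading=33, draw]
Final: pos=(9.166,3.72), heading=33, 2 segment(s) drawn

Answer: 9.166 3.72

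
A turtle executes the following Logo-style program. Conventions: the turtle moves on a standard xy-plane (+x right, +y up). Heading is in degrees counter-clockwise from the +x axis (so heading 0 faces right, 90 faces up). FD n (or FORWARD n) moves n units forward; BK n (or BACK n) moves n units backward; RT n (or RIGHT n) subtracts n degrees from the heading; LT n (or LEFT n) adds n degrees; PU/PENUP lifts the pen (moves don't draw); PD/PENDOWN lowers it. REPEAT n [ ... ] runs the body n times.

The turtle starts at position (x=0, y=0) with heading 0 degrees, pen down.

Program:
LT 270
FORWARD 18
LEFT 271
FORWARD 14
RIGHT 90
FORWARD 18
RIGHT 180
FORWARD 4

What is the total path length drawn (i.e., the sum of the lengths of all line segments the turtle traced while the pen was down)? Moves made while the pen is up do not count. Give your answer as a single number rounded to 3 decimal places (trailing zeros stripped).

Executing turtle program step by step:
Start: pos=(0,0), heading=0, pen down
LT 270: heading 0 -> 270
FD 18: (0,0) -> (0,-18) [heading=270, draw]
LT 271: heading 270 -> 181
FD 14: (0,-18) -> (-13.998,-18.244) [heading=181, draw]
RT 90: heading 181 -> 91
FD 18: (-13.998,-18.244) -> (-14.312,-0.247) [heading=91, draw]
RT 180: heading 91 -> 271
FD 4: (-14.312,-0.247) -> (-14.242,-4.246) [heading=271, draw]
Final: pos=(-14.242,-4.246), heading=271, 4 segment(s) drawn

Segment lengths:
  seg 1: (0,0) -> (0,-18), length = 18
  seg 2: (0,-18) -> (-13.998,-18.244), length = 14
  seg 3: (-13.998,-18.244) -> (-14.312,-0.247), length = 18
  seg 4: (-14.312,-0.247) -> (-14.242,-4.246), length = 4
Total = 54

Answer: 54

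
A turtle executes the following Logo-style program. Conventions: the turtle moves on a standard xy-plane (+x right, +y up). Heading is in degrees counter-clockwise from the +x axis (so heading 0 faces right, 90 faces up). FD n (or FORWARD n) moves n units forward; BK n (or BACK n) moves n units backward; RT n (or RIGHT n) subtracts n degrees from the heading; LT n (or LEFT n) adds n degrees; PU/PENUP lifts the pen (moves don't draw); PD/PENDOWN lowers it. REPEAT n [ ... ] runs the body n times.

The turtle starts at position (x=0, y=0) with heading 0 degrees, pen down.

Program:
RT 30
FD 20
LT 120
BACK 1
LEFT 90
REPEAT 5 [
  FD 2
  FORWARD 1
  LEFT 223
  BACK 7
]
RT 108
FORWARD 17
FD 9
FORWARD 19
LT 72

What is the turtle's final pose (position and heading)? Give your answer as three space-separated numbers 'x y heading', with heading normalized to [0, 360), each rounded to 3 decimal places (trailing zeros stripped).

Answer: 2.808 34.759 179

Derivation:
Executing turtle program step by step:
Start: pos=(0,0), heading=0, pen down
RT 30: heading 0 -> 330
FD 20: (0,0) -> (17.321,-10) [heading=330, draw]
LT 120: heading 330 -> 90
BK 1: (17.321,-10) -> (17.321,-11) [heading=90, draw]
LT 90: heading 90 -> 180
REPEAT 5 [
  -- iteration 1/5 --
  FD 2: (17.321,-11) -> (15.321,-11) [heading=180, draw]
  FD 1: (15.321,-11) -> (14.321,-11) [heading=180, draw]
  LT 223: heading 180 -> 43
  BK 7: (14.321,-11) -> (9.201,-15.774) [heading=43, draw]
  -- iteration 2/5 --
  FD 2: (9.201,-15.774) -> (10.664,-14.41) [heading=43, draw]
  FD 1: (10.664,-14.41) -> (11.395,-13.728) [heading=43, draw]
  LT 223: heading 43 -> 266
  BK 7: (11.395,-13.728) -> (11.883,-6.745) [heading=266, draw]
  -- iteration 3/5 --
  FD 2: (11.883,-6.745) -> (11.744,-8.74) [heading=266, draw]
  FD 1: (11.744,-8.74) -> (11.674,-9.738) [heading=266, draw]
  LT 223: heading 266 -> 129
  BK 7: (11.674,-9.738) -> (16.079,-15.178) [heading=129, draw]
  -- iteration 4/5 --
  FD 2: (16.079,-15.178) -> (14.821,-13.623) [heading=129, draw]
  FD 1: (14.821,-13.623) -> (14.191,-12.846) [heading=129, draw]
  LT 223: heading 129 -> 352
  BK 7: (14.191,-12.846) -> (7.26,-11.872) [heading=352, draw]
  -- iteration 5/5 --
  FD 2: (7.26,-11.872) -> (9.24,-12.15) [heading=352, draw]
  FD 1: (9.24,-12.15) -> (10.23,-12.29) [heading=352, draw]
  LT 223: heading 352 -> 215
  BK 7: (10.23,-12.29) -> (15.964,-8.275) [heading=215, draw]
]
RT 108: heading 215 -> 107
FD 17: (15.964,-8.275) -> (10.994,7.983) [heading=107, draw]
FD 9: (10.994,7.983) -> (8.363,16.589) [heading=107, draw]
FD 19: (8.363,16.589) -> (2.808,34.759) [heading=107, draw]
LT 72: heading 107 -> 179
Final: pos=(2.808,34.759), heading=179, 20 segment(s) drawn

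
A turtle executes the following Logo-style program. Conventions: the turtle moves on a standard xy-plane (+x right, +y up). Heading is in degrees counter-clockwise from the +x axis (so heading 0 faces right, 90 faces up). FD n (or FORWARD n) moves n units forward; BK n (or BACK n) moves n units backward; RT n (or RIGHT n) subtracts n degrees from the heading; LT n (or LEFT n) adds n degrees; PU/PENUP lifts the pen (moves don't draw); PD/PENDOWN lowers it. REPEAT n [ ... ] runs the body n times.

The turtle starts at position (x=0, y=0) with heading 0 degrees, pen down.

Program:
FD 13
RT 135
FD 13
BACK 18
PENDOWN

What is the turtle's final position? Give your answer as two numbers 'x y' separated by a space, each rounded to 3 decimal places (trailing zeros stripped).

Answer: 16.536 3.536

Derivation:
Executing turtle program step by step:
Start: pos=(0,0), heading=0, pen down
FD 13: (0,0) -> (13,0) [heading=0, draw]
RT 135: heading 0 -> 225
FD 13: (13,0) -> (3.808,-9.192) [heading=225, draw]
BK 18: (3.808,-9.192) -> (16.536,3.536) [heading=225, draw]
PD: pen down
Final: pos=(16.536,3.536), heading=225, 3 segment(s) drawn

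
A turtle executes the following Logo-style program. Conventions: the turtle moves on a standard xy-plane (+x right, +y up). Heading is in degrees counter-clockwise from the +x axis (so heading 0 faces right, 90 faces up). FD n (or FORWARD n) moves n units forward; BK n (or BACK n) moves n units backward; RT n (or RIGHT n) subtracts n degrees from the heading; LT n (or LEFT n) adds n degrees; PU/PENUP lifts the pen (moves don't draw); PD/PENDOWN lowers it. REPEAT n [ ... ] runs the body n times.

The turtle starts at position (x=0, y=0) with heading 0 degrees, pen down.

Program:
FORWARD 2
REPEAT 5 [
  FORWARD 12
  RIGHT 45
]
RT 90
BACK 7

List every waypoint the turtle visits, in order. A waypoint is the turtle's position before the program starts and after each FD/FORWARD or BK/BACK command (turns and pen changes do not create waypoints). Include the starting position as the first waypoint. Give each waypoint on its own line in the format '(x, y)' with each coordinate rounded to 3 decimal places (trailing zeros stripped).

Executing turtle program step by step:
Start: pos=(0,0), heading=0, pen down
FD 2: (0,0) -> (2,0) [heading=0, draw]
REPEAT 5 [
  -- iteration 1/5 --
  FD 12: (2,0) -> (14,0) [heading=0, draw]
  RT 45: heading 0 -> 315
  -- iteration 2/5 --
  FD 12: (14,0) -> (22.485,-8.485) [heading=315, draw]
  RT 45: heading 315 -> 270
  -- iteration 3/5 --
  FD 12: (22.485,-8.485) -> (22.485,-20.485) [heading=270, draw]
  RT 45: heading 270 -> 225
  -- iteration 4/5 --
  FD 12: (22.485,-20.485) -> (14,-28.971) [heading=225, draw]
  RT 45: heading 225 -> 180
  -- iteration 5/5 --
  FD 12: (14,-28.971) -> (2,-28.971) [heading=180, draw]
  RT 45: heading 180 -> 135
]
RT 90: heading 135 -> 45
BK 7: (2,-28.971) -> (-2.95,-33.92) [heading=45, draw]
Final: pos=(-2.95,-33.92), heading=45, 7 segment(s) drawn
Waypoints (8 total):
(0, 0)
(2, 0)
(14, 0)
(22.485, -8.485)
(22.485, -20.485)
(14, -28.971)
(2, -28.971)
(-2.95, -33.92)

Answer: (0, 0)
(2, 0)
(14, 0)
(22.485, -8.485)
(22.485, -20.485)
(14, -28.971)
(2, -28.971)
(-2.95, -33.92)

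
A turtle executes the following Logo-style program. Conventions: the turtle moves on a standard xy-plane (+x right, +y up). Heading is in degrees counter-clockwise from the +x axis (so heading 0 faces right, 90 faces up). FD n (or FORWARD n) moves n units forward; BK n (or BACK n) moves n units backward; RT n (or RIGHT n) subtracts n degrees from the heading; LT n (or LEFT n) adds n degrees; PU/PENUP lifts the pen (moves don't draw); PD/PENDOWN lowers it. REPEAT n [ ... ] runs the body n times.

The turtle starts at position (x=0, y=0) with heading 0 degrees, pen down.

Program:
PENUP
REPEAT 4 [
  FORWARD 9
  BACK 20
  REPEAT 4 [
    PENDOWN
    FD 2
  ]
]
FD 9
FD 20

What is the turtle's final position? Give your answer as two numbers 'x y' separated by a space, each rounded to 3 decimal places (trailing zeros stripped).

Executing turtle program step by step:
Start: pos=(0,0), heading=0, pen down
PU: pen up
REPEAT 4 [
  -- iteration 1/4 --
  FD 9: (0,0) -> (9,0) [heading=0, move]
  BK 20: (9,0) -> (-11,0) [heading=0, move]
  REPEAT 4 [
    -- iteration 1/4 --
    PD: pen down
    FD 2: (-11,0) -> (-9,0) [heading=0, draw]
    -- iteration 2/4 --
    PD: pen down
    FD 2: (-9,0) -> (-7,0) [heading=0, draw]
    -- iteration 3/4 --
    PD: pen down
    FD 2: (-7,0) -> (-5,0) [heading=0, draw]
    -- iteration 4/4 --
    PD: pen down
    FD 2: (-5,0) -> (-3,0) [heading=0, draw]
  ]
  -- iteration 2/4 --
  FD 9: (-3,0) -> (6,0) [heading=0, draw]
  BK 20: (6,0) -> (-14,0) [heading=0, draw]
  REPEAT 4 [
    -- iteration 1/4 --
    PD: pen down
    FD 2: (-14,0) -> (-12,0) [heading=0, draw]
    -- iteration 2/4 --
    PD: pen down
    FD 2: (-12,0) -> (-10,0) [heading=0, draw]
    -- iteration 3/4 --
    PD: pen down
    FD 2: (-10,0) -> (-8,0) [heading=0, draw]
    -- iteration 4/4 --
    PD: pen down
    FD 2: (-8,0) -> (-6,0) [heading=0, draw]
  ]
  -- iteration 3/4 --
  FD 9: (-6,0) -> (3,0) [heading=0, draw]
  BK 20: (3,0) -> (-17,0) [heading=0, draw]
  REPEAT 4 [
    -- iteration 1/4 --
    PD: pen down
    FD 2: (-17,0) -> (-15,0) [heading=0, draw]
    -- iteration 2/4 --
    PD: pen down
    FD 2: (-15,0) -> (-13,0) [heading=0, draw]
    -- iteration 3/4 --
    PD: pen down
    FD 2: (-13,0) -> (-11,0) [heading=0, draw]
    -- iteration 4/4 --
    PD: pen down
    FD 2: (-11,0) -> (-9,0) [heading=0, draw]
  ]
  -- iteration 4/4 --
  FD 9: (-9,0) -> (0,0) [heading=0, draw]
  BK 20: (0,0) -> (-20,0) [heading=0, draw]
  REPEAT 4 [
    -- iteration 1/4 --
    PD: pen down
    FD 2: (-20,0) -> (-18,0) [heading=0, draw]
    -- iteration 2/4 --
    PD: pen down
    FD 2: (-18,0) -> (-16,0) [heading=0, draw]
    -- iteration 3/4 --
    PD: pen down
    FD 2: (-16,0) -> (-14,0) [heading=0, draw]
    -- iteration 4/4 --
    PD: pen down
    FD 2: (-14,0) -> (-12,0) [heading=0, draw]
  ]
]
FD 9: (-12,0) -> (-3,0) [heading=0, draw]
FD 20: (-3,0) -> (17,0) [heading=0, draw]
Final: pos=(17,0), heading=0, 24 segment(s) drawn

Answer: 17 0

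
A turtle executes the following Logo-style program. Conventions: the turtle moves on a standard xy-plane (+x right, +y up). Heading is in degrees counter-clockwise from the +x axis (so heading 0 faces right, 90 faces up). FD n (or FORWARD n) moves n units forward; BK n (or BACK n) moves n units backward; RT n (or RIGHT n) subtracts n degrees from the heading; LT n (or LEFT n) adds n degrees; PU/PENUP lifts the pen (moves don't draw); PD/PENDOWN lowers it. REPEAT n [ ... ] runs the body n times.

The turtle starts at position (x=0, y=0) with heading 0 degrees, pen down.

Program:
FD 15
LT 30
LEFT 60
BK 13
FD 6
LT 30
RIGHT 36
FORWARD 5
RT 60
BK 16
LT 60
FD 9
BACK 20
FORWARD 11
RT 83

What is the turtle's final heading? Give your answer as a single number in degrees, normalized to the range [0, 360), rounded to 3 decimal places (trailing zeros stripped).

Answer: 1

Derivation:
Executing turtle program step by step:
Start: pos=(0,0), heading=0, pen down
FD 15: (0,0) -> (15,0) [heading=0, draw]
LT 30: heading 0 -> 30
LT 60: heading 30 -> 90
BK 13: (15,0) -> (15,-13) [heading=90, draw]
FD 6: (15,-13) -> (15,-7) [heading=90, draw]
LT 30: heading 90 -> 120
RT 36: heading 120 -> 84
FD 5: (15,-7) -> (15.523,-2.027) [heading=84, draw]
RT 60: heading 84 -> 24
BK 16: (15.523,-2.027) -> (0.906,-8.535) [heading=24, draw]
LT 60: heading 24 -> 84
FD 9: (0.906,-8.535) -> (1.847,0.416) [heading=84, draw]
BK 20: (1.847,0.416) -> (-0.244,-19.475) [heading=84, draw]
FD 11: (-0.244,-19.475) -> (0.906,-8.535) [heading=84, draw]
RT 83: heading 84 -> 1
Final: pos=(0.906,-8.535), heading=1, 8 segment(s) drawn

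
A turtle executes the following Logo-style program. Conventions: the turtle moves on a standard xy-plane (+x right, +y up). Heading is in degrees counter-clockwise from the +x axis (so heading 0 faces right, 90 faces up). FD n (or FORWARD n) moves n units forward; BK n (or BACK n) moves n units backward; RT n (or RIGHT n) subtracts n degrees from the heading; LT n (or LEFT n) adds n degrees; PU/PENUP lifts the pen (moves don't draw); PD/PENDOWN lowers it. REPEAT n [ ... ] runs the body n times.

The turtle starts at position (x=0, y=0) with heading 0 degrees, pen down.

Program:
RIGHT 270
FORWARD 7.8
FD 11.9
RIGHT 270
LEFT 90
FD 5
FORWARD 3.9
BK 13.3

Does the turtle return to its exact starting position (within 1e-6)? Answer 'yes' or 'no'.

Answer: no

Derivation:
Executing turtle program step by step:
Start: pos=(0,0), heading=0, pen down
RT 270: heading 0 -> 90
FD 7.8: (0,0) -> (0,7.8) [heading=90, draw]
FD 11.9: (0,7.8) -> (0,19.7) [heading=90, draw]
RT 270: heading 90 -> 180
LT 90: heading 180 -> 270
FD 5: (0,19.7) -> (0,14.7) [heading=270, draw]
FD 3.9: (0,14.7) -> (0,10.8) [heading=270, draw]
BK 13.3: (0,10.8) -> (0,24.1) [heading=270, draw]
Final: pos=(0,24.1), heading=270, 5 segment(s) drawn

Start position: (0, 0)
Final position: (0, 24.1)
Distance = 24.1; >= 1e-6 -> NOT closed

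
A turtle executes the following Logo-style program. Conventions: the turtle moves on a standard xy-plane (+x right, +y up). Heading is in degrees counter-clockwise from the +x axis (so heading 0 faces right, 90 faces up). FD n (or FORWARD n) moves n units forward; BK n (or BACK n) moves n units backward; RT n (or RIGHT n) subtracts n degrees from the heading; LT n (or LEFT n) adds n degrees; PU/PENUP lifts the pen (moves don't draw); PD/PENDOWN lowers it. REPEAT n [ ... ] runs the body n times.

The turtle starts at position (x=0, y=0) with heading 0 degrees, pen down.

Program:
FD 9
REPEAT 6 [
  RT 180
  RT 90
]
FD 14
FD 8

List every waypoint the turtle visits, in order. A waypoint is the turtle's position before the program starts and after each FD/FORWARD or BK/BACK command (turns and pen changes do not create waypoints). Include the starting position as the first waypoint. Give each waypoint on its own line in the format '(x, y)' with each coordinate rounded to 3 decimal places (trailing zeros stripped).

Answer: (0, 0)
(9, 0)
(-5, 0)
(-13, 0)

Derivation:
Executing turtle program step by step:
Start: pos=(0,0), heading=0, pen down
FD 9: (0,0) -> (9,0) [heading=0, draw]
REPEAT 6 [
  -- iteration 1/6 --
  RT 180: heading 0 -> 180
  RT 90: heading 180 -> 90
  -- iteration 2/6 --
  RT 180: heading 90 -> 270
  RT 90: heading 270 -> 180
  -- iteration 3/6 --
  RT 180: heading 180 -> 0
  RT 90: heading 0 -> 270
  -- iteration 4/6 --
  RT 180: heading 270 -> 90
  RT 90: heading 90 -> 0
  -- iteration 5/6 --
  RT 180: heading 0 -> 180
  RT 90: heading 180 -> 90
  -- iteration 6/6 --
  RT 180: heading 90 -> 270
  RT 90: heading 270 -> 180
]
FD 14: (9,0) -> (-5,0) [heading=180, draw]
FD 8: (-5,0) -> (-13,0) [heading=180, draw]
Final: pos=(-13,0), heading=180, 3 segment(s) drawn
Waypoints (4 total):
(0, 0)
(9, 0)
(-5, 0)
(-13, 0)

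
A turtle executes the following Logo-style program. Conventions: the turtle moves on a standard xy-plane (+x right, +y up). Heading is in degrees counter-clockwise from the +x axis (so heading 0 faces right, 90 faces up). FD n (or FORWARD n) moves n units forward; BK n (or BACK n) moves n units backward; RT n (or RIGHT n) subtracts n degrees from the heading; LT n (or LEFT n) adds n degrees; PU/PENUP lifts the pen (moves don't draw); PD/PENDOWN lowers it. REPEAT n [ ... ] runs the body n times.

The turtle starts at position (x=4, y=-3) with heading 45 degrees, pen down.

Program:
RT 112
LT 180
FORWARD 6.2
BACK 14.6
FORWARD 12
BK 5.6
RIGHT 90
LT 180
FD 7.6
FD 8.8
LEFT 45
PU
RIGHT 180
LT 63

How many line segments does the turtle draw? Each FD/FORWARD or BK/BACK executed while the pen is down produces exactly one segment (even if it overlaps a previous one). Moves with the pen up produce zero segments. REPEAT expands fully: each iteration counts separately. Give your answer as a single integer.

Executing turtle program step by step:
Start: pos=(4,-3), heading=45, pen down
RT 112: heading 45 -> 293
LT 180: heading 293 -> 113
FD 6.2: (4,-3) -> (1.577,2.707) [heading=113, draw]
BK 14.6: (1.577,2.707) -> (7.282,-10.732) [heading=113, draw]
FD 12: (7.282,-10.732) -> (2.593,0.314) [heading=113, draw]
BK 5.6: (2.593,0.314) -> (4.781,-4.841) [heading=113, draw]
RT 90: heading 113 -> 23
LT 180: heading 23 -> 203
FD 7.6: (4.781,-4.841) -> (-2.214,-7.811) [heading=203, draw]
FD 8.8: (-2.214,-7.811) -> (-10.315,-11.249) [heading=203, draw]
LT 45: heading 203 -> 248
PU: pen up
RT 180: heading 248 -> 68
LT 63: heading 68 -> 131
Final: pos=(-10.315,-11.249), heading=131, 6 segment(s) drawn
Segments drawn: 6

Answer: 6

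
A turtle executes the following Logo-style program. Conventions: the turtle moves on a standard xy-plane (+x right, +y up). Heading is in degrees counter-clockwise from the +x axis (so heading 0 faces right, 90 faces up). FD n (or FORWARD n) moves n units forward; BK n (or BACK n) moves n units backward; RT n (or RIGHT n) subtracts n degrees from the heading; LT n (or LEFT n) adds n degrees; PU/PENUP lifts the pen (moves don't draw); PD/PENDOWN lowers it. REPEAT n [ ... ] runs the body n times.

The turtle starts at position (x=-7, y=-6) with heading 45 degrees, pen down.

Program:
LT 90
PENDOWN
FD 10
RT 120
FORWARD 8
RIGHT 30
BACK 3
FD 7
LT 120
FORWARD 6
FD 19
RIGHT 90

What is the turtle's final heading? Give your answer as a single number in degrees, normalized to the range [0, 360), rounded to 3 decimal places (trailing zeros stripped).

Executing turtle program step by step:
Start: pos=(-7,-6), heading=45, pen down
LT 90: heading 45 -> 135
PD: pen down
FD 10: (-7,-6) -> (-14.071,1.071) [heading=135, draw]
RT 120: heading 135 -> 15
FD 8: (-14.071,1.071) -> (-6.344,3.142) [heading=15, draw]
RT 30: heading 15 -> 345
BK 3: (-6.344,3.142) -> (-9.241,3.918) [heading=345, draw]
FD 7: (-9.241,3.918) -> (-2.48,2.106) [heading=345, draw]
LT 120: heading 345 -> 105
FD 6: (-2.48,2.106) -> (-4.033,7.902) [heading=105, draw]
FD 19: (-4.033,7.902) -> (-8.95,26.254) [heading=105, draw]
RT 90: heading 105 -> 15
Final: pos=(-8.95,26.254), heading=15, 6 segment(s) drawn

Answer: 15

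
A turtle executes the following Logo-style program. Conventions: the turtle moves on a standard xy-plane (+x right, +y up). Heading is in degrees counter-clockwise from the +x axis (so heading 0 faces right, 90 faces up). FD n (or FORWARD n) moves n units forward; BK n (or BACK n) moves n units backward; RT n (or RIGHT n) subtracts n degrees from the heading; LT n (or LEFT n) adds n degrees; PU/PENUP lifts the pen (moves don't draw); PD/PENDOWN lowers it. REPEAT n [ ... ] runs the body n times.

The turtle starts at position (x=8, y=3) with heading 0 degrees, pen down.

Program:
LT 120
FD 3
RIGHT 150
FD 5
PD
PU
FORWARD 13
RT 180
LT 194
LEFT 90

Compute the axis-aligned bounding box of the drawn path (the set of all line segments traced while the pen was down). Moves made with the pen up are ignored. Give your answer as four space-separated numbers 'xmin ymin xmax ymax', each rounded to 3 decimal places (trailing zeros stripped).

Answer: 6.5 3 10.83 5.598

Derivation:
Executing turtle program step by step:
Start: pos=(8,3), heading=0, pen down
LT 120: heading 0 -> 120
FD 3: (8,3) -> (6.5,5.598) [heading=120, draw]
RT 150: heading 120 -> 330
FD 5: (6.5,5.598) -> (10.83,3.098) [heading=330, draw]
PD: pen down
PU: pen up
FD 13: (10.83,3.098) -> (22.088,-3.402) [heading=330, move]
RT 180: heading 330 -> 150
LT 194: heading 150 -> 344
LT 90: heading 344 -> 74
Final: pos=(22.088,-3.402), heading=74, 2 segment(s) drawn

Segment endpoints: x in {6.5, 8, 10.83}, y in {3, 3.098, 5.598}
xmin=6.5, ymin=3, xmax=10.83, ymax=5.598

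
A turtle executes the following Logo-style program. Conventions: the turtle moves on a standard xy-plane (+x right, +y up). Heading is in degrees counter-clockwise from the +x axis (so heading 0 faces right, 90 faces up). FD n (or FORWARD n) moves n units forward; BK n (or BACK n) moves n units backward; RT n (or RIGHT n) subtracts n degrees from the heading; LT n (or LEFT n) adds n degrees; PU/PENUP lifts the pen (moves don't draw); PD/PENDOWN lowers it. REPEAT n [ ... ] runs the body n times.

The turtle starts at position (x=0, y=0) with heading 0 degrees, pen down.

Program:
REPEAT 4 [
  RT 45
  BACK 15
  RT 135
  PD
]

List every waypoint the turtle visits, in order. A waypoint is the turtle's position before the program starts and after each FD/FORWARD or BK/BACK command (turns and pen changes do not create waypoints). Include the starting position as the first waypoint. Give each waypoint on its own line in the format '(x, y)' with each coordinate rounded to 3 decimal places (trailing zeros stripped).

Answer: (0, 0)
(-10.607, 10.607)
(0, 0)
(-10.607, 10.607)
(0, 0)

Derivation:
Executing turtle program step by step:
Start: pos=(0,0), heading=0, pen down
REPEAT 4 [
  -- iteration 1/4 --
  RT 45: heading 0 -> 315
  BK 15: (0,0) -> (-10.607,10.607) [heading=315, draw]
  RT 135: heading 315 -> 180
  PD: pen down
  -- iteration 2/4 --
  RT 45: heading 180 -> 135
  BK 15: (-10.607,10.607) -> (0,0) [heading=135, draw]
  RT 135: heading 135 -> 0
  PD: pen down
  -- iteration 3/4 --
  RT 45: heading 0 -> 315
  BK 15: (0,0) -> (-10.607,10.607) [heading=315, draw]
  RT 135: heading 315 -> 180
  PD: pen down
  -- iteration 4/4 --
  RT 45: heading 180 -> 135
  BK 15: (-10.607,10.607) -> (0,0) [heading=135, draw]
  RT 135: heading 135 -> 0
  PD: pen down
]
Final: pos=(0,0), heading=0, 4 segment(s) drawn
Waypoints (5 total):
(0, 0)
(-10.607, 10.607)
(0, 0)
(-10.607, 10.607)
(0, 0)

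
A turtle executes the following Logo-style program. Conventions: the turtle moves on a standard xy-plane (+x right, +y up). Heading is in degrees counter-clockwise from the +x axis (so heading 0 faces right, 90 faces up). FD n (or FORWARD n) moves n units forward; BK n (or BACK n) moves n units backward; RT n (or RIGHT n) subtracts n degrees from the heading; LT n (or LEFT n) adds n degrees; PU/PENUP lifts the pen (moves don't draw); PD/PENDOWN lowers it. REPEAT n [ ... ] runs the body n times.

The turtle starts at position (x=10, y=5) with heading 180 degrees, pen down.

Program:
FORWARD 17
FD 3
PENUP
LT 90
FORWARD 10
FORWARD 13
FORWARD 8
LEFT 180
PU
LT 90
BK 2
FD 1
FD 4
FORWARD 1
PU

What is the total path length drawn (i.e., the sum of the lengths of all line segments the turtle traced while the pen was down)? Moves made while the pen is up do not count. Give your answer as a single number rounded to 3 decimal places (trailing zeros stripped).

Executing turtle program step by step:
Start: pos=(10,5), heading=180, pen down
FD 17: (10,5) -> (-7,5) [heading=180, draw]
FD 3: (-7,5) -> (-10,5) [heading=180, draw]
PU: pen up
LT 90: heading 180 -> 270
FD 10: (-10,5) -> (-10,-5) [heading=270, move]
FD 13: (-10,-5) -> (-10,-18) [heading=270, move]
FD 8: (-10,-18) -> (-10,-26) [heading=270, move]
LT 180: heading 270 -> 90
PU: pen up
LT 90: heading 90 -> 180
BK 2: (-10,-26) -> (-8,-26) [heading=180, move]
FD 1: (-8,-26) -> (-9,-26) [heading=180, move]
FD 4: (-9,-26) -> (-13,-26) [heading=180, move]
FD 1: (-13,-26) -> (-14,-26) [heading=180, move]
PU: pen up
Final: pos=(-14,-26), heading=180, 2 segment(s) drawn

Segment lengths:
  seg 1: (10,5) -> (-7,5), length = 17
  seg 2: (-7,5) -> (-10,5), length = 3
Total = 20

Answer: 20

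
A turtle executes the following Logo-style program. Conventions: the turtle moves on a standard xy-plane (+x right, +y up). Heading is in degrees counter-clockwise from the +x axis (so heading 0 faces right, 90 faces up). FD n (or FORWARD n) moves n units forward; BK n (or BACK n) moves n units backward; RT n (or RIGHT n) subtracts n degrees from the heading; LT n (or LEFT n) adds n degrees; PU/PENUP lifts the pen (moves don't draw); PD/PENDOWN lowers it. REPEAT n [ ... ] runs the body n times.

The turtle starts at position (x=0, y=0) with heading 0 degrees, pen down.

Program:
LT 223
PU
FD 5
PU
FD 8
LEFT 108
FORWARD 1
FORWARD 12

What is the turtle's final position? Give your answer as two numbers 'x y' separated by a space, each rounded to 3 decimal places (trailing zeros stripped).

Executing turtle program step by step:
Start: pos=(0,0), heading=0, pen down
LT 223: heading 0 -> 223
PU: pen up
FD 5: (0,0) -> (-3.657,-3.41) [heading=223, move]
PU: pen up
FD 8: (-3.657,-3.41) -> (-9.508,-8.866) [heading=223, move]
LT 108: heading 223 -> 331
FD 1: (-9.508,-8.866) -> (-8.633,-9.351) [heading=331, move]
FD 12: (-8.633,-9.351) -> (1.862,-15.169) [heading=331, move]
Final: pos=(1.862,-15.169), heading=331, 0 segment(s) drawn

Answer: 1.862 -15.169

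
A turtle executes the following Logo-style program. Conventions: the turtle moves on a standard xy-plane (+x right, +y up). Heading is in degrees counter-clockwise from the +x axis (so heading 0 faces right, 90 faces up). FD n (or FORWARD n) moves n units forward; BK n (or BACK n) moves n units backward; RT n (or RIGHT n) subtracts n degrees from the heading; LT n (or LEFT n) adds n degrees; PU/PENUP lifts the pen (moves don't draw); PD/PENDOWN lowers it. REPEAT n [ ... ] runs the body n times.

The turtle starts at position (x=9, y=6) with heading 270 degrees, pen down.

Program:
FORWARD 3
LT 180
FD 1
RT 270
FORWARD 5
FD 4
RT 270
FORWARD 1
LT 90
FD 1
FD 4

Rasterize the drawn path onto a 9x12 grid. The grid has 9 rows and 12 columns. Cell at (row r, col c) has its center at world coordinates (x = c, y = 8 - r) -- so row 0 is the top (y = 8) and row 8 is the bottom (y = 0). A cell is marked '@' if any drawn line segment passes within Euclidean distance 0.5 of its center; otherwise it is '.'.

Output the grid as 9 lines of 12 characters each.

Answer: ............
............
.........@..
.........@..
@@@@@@@@@@..
@@@@@@...@..
............
............
............

Derivation:
Segment 0: (9,6) -> (9,3)
Segment 1: (9,3) -> (9,4)
Segment 2: (9,4) -> (4,4)
Segment 3: (4,4) -> (0,4)
Segment 4: (0,4) -> (0,3)
Segment 5: (0,3) -> (1,3)
Segment 6: (1,3) -> (5,3)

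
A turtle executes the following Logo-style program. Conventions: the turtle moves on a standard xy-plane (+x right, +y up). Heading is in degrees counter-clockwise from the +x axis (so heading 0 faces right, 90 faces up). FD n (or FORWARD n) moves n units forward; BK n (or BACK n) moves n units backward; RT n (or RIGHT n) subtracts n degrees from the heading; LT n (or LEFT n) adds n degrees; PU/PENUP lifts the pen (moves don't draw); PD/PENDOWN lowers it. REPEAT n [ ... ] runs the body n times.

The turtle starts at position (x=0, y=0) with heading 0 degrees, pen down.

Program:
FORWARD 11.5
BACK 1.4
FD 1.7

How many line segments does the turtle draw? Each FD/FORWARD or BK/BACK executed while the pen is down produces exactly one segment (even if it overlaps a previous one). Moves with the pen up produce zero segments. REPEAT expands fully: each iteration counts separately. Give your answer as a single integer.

Answer: 3

Derivation:
Executing turtle program step by step:
Start: pos=(0,0), heading=0, pen down
FD 11.5: (0,0) -> (11.5,0) [heading=0, draw]
BK 1.4: (11.5,0) -> (10.1,0) [heading=0, draw]
FD 1.7: (10.1,0) -> (11.8,0) [heading=0, draw]
Final: pos=(11.8,0), heading=0, 3 segment(s) drawn
Segments drawn: 3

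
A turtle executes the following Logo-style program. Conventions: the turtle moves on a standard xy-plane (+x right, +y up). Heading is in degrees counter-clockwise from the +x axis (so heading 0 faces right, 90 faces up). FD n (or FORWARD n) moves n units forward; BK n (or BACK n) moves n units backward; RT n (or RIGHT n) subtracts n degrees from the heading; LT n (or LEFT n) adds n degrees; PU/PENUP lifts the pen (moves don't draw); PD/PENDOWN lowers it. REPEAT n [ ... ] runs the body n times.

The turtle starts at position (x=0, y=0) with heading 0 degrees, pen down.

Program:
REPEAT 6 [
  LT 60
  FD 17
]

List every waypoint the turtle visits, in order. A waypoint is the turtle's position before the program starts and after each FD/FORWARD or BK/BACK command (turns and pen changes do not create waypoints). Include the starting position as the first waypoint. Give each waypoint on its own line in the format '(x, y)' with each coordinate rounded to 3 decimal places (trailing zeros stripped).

Executing turtle program step by step:
Start: pos=(0,0), heading=0, pen down
REPEAT 6 [
  -- iteration 1/6 --
  LT 60: heading 0 -> 60
  FD 17: (0,0) -> (8.5,14.722) [heading=60, draw]
  -- iteration 2/6 --
  LT 60: heading 60 -> 120
  FD 17: (8.5,14.722) -> (0,29.445) [heading=120, draw]
  -- iteration 3/6 --
  LT 60: heading 120 -> 180
  FD 17: (0,29.445) -> (-17,29.445) [heading=180, draw]
  -- iteration 4/6 --
  LT 60: heading 180 -> 240
  FD 17: (-17,29.445) -> (-25.5,14.722) [heading=240, draw]
  -- iteration 5/6 --
  LT 60: heading 240 -> 300
  FD 17: (-25.5,14.722) -> (-17,0) [heading=300, draw]
  -- iteration 6/6 --
  LT 60: heading 300 -> 0
  FD 17: (-17,0) -> (0,0) [heading=0, draw]
]
Final: pos=(0,0), heading=0, 6 segment(s) drawn
Waypoints (7 total):
(0, 0)
(8.5, 14.722)
(0, 29.445)
(-17, 29.445)
(-25.5, 14.722)
(-17, 0)
(0, 0)

Answer: (0, 0)
(8.5, 14.722)
(0, 29.445)
(-17, 29.445)
(-25.5, 14.722)
(-17, 0)
(0, 0)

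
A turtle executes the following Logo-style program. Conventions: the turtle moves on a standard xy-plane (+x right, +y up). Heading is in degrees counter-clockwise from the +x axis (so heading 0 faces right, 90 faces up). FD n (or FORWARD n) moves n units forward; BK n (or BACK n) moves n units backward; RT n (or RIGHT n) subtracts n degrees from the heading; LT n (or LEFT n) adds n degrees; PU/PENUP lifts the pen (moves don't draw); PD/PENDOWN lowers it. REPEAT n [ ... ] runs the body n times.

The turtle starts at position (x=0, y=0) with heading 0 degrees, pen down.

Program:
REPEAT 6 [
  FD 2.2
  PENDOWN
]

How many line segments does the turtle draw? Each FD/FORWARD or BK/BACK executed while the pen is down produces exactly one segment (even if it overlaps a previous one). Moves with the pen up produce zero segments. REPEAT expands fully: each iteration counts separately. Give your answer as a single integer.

Executing turtle program step by step:
Start: pos=(0,0), heading=0, pen down
REPEAT 6 [
  -- iteration 1/6 --
  FD 2.2: (0,0) -> (2.2,0) [heading=0, draw]
  PD: pen down
  -- iteration 2/6 --
  FD 2.2: (2.2,0) -> (4.4,0) [heading=0, draw]
  PD: pen down
  -- iteration 3/6 --
  FD 2.2: (4.4,0) -> (6.6,0) [heading=0, draw]
  PD: pen down
  -- iteration 4/6 --
  FD 2.2: (6.6,0) -> (8.8,0) [heading=0, draw]
  PD: pen down
  -- iteration 5/6 --
  FD 2.2: (8.8,0) -> (11,0) [heading=0, draw]
  PD: pen down
  -- iteration 6/6 --
  FD 2.2: (11,0) -> (13.2,0) [heading=0, draw]
  PD: pen down
]
Final: pos=(13.2,0), heading=0, 6 segment(s) drawn
Segments drawn: 6

Answer: 6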